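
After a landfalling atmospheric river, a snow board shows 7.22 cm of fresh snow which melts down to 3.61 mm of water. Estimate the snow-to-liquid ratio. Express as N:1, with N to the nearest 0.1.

ratio ≈ 20.0

Ratio = snow depth / SWE = 72.2 mm / 3.61 mm = 20.0, i.e. 20.0:1.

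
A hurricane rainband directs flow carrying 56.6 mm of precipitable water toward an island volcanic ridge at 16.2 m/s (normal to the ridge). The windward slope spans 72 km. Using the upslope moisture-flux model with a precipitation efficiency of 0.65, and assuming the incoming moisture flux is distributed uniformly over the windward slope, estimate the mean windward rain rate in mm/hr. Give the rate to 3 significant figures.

Incoming column moisture flux per unit ridge length: F = V × PW = 16.2 × 56.6 = 916.92 mm·m/s.
Spread over the 72 km slope with efficiency ε = 0.65: R = ε·F/W = 0.65 × 916.92 / 72000 m = 8.278e-03 mm/s.
R = 8.278e-03 × 3600 = 29.8 mm/hr.

R ≈ 29.8 mm/hr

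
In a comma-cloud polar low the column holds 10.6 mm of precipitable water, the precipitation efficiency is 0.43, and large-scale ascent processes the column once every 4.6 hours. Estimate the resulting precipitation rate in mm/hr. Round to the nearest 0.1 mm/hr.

R ≈ 1.0 mm/hr

Each overturning extracts ε × PW = 0.43 × 10.6 = 4.558 mm.
Rate = ε·PW / τ = 4.558 / 4.6 h = 1.0 mm/hr.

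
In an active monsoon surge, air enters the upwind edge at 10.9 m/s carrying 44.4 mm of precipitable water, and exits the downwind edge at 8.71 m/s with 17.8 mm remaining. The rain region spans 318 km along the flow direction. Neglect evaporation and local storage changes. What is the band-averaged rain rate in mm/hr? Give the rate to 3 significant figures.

R ≈ 3.72 mm/hr

Column moisture flux per unit crosswind length is F = V × PW.
Inflow: F_in = 10.9 × 44.4 = 483.96 mm·m/s
Outflow: F_out = 8.71 × 17.8 = 155.038 mm·m/s
Steady-state rate R = (F_in − F_out)/L = (483.96 − 155.038) / 318000 m = 1.034e-03 mm/s.
R = 1.034e-03 × 3600 = 3.72 mm/hr.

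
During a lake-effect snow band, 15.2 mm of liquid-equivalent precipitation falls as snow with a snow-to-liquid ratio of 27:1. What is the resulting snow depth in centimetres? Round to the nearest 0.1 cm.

Snow depth = liquid × ratio = 15.2 mm × 27 = 410.4 mm = 41.0 cm.

snow depth ≈ 41.0 cm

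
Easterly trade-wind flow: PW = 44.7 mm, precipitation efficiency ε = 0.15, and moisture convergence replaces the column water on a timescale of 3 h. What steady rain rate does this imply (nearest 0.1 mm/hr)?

Each overturning extracts ε × PW = 0.15 × 44.7 = 6.705 mm.
Rate = ε·PW / τ = 6.705 / 3 h = 2.2 mm/hr.

R ≈ 2.2 mm/hr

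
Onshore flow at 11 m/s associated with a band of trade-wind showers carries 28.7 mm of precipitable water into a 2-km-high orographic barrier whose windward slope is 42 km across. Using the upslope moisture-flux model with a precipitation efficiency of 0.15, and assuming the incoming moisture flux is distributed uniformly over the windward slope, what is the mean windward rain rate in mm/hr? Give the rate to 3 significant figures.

Incoming column moisture flux per unit ridge length: F = V × PW = 11 × 28.7 = 315.7 mm·m/s.
Spread over the 42 km slope with efficiency ε = 0.15: R = ε·F/W = 0.15 × 315.7 / 42000 m = 1.128e-03 mm/s.
R = 1.128e-03 × 3600 = 4.06 mm/hr.

R ≈ 4.06 mm/hr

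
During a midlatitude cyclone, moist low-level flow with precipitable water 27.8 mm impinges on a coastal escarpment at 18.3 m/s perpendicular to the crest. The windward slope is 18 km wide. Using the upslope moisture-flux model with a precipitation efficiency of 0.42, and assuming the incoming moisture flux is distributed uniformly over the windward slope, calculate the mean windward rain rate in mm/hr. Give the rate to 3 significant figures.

Incoming column moisture flux per unit ridge length: F = V × PW = 18.3 × 27.8 = 508.74 mm·m/s.
Spread over the 18 km slope with efficiency ε = 0.42: R = ε·F/W = 0.42 × 508.74 / 18000 m = 1.187e-02 mm/s.
R = 1.187e-02 × 3600 = 42.7 mm/hr.

R ≈ 42.7 mm/hr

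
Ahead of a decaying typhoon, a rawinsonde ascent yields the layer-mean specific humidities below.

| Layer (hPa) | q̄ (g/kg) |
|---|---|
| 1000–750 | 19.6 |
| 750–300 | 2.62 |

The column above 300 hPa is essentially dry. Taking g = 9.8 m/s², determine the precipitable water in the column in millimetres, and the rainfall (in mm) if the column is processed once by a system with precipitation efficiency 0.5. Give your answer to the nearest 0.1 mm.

Precipitable water is the column-integrated vapour mass per unit area: PW = (1/g) Σ q̄ Δp, with q in kg/kg and Δp in Pa (1 kg/m² of water = 1 mm).
Layer 1000–750 hPa: Δp = 250 hPa = 25000 Pa, q̄ = 0.0196 kg/kg → 0.0196 × 25000 / 9.8 = 50.00 mm
Layer 750–300 hPa: Δp = 450 hPa = 45000 Pa, q̄ = 0.00262 kg/kg → 0.00262 × 45000 / 9.8 = 12.03 mm
PW = 50.00 + 12.03 = 62.03 ≈ 62.0 mm.
Rainfall = ε × PW = 0.5 × 62.0 = 31.0 mm.

PW ≈ 62.0 mm; rainfall ≈ 31.0 mm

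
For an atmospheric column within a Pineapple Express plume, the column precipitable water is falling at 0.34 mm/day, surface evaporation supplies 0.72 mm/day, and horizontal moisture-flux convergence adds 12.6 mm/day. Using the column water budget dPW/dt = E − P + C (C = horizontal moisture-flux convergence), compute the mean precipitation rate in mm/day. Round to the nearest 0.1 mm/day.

dPW/dt = -0.34 mm/day.
P = E + C − dPW/dt = 0.72 + (12.6) − (-0.34) = 13.7 mm/day.

P ≈ 13.7 mm/day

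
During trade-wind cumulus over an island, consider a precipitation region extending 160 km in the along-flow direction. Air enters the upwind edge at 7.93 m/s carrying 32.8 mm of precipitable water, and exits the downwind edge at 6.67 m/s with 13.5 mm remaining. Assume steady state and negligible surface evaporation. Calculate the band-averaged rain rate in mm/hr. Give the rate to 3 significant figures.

R ≈ 3.83 mm/hr

Column moisture flux per unit crosswind length is F = V × PW.
Inflow: F_in = 7.93 × 32.8 = 260.104 mm·m/s
Outflow: F_out = 6.67 × 13.5 = 90.045 mm·m/s
Steady-state rate R = (F_in − F_out)/L = (260.104 − 90.045) / 160000 m = 1.063e-03 mm/s.
R = 1.063e-03 × 3600 = 3.83 mm/hr.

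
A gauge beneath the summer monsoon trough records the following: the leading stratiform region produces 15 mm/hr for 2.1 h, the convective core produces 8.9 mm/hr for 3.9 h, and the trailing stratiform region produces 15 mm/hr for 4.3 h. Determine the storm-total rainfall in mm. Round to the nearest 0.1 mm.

total ≈ 130.7 mm

Total = Σ Rᵢ Δtᵢ = 15 × 2.1 + 8.9 × 3.9 + 15 × 4.3
      = 31.5 + 34.71 + 64.5 = 130.7 mm.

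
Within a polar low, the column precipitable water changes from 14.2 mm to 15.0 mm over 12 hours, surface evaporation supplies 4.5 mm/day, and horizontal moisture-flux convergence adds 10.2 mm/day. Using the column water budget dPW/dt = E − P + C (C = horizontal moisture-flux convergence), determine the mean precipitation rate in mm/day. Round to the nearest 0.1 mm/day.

dPW/dt = (15.0 − 14.2) mm / (12/24 day) = +1.600 mm/day.
P = E + C − dPW/dt = 4.5 + (10.2) − (+1.600) = 13.1 mm/day.

P ≈ 13.1 mm/day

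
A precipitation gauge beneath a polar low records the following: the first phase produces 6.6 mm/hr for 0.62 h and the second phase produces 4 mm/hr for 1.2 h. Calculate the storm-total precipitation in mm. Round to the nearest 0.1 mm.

Total = Σ Rᵢ Δtᵢ = 6.6 × 0.62 + 4 × 1.2
      = 4.092 + 4.8 = 8.9 mm.

total ≈ 8.9 mm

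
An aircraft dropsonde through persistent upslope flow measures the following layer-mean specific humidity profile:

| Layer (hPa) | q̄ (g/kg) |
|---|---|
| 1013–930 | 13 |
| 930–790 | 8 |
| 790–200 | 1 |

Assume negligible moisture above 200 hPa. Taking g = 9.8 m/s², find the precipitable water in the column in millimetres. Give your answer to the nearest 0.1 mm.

Precipitable water is the column-integrated vapour mass per unit area: PW = (1/g) Σ q̄ Δp, with q in kg/kg and Δp in Pa (1 kg/m² of water = 1 mm).
Layer 1013–930 hPa: Δp = 83 hPa = 8300 Pa, q̄ = 0.013 kg/kg → 0.013 × 8300 / 9.8 = 11.01 mm
Layer 930–790 hPa: Δp = 140 hPa = 14000 Pa, q̄ = 0.008 kg/kg → 0.008 × 14000 / 9.8 = 11.43 mm
Layer 790–200 hPa: Δp = 590 hPa = 59000 Pa, q̄ = 0.001 kg/kg → 0.001 × 59000 / 9.8 = 6.02 mm
PW = 11.01 + 11.43 + 6.02 = 28.46 ≈ 28.5 mm.

PW ≈ 28.5 mm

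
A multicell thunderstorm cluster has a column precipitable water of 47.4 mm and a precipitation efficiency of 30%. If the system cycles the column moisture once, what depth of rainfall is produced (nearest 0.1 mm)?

rainfall ≈ 14.2 mm

Rainfall = ε × PW = 0.30 × 47.4 = 14.2 mm.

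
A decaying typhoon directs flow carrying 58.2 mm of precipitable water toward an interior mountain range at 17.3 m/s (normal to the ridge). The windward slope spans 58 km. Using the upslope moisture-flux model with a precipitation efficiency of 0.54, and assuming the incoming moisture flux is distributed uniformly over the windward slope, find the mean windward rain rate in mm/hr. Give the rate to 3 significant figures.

Incoming column moisture flux per unit ridge length: F = V × PW = 17.3 × 58.2 = 1006.86 mm·m/s.
Spread over the 58 km slope with efficiency ε = 0.54: R = ε·F/W = 0.54 × 1006.86 / 58000 m = 9.374e-03 mm/s.
R = 9.374e-03 × 3600 = 33.7 mm/hr.

R ≈ 33.7 mm/hr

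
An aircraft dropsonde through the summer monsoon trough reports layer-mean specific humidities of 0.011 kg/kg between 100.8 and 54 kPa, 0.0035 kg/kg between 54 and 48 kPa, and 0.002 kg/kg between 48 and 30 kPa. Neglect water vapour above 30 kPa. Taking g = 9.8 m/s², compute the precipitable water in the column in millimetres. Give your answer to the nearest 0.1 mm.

Precipitable water is the column-integrated vapour mass per unit area: PW = (1/g) Σ q̄ Δp, with q in kg/kg and Δp in Pa (1 kg/m² of water = 1 mm).
Layer 100.8–54 kPa: Δp = 468 hPa = 46800 Pa, q̄ = 0.011 kg/kg → 0.011 × 46800 / 9.8 = 52.53 mm
Layer 54–48 kPa: Δp = 60 hPa = 6000 Pa, q̄ = 0.0035 kg/kg → 0.0035 × 6000 / 9.8 = 2.14 mm
Layer 48–30 kPa: Δp = 180 hPa = 18000 Pa, q̄ = 0.002 kg/kg → 0.002 × 18000 / 9.8 = 3.67 mm
PW = 52.53 + 2.14 + 3.67 = 58.34 ≈ 58.3 mm.

PW ≈ 58.3 mm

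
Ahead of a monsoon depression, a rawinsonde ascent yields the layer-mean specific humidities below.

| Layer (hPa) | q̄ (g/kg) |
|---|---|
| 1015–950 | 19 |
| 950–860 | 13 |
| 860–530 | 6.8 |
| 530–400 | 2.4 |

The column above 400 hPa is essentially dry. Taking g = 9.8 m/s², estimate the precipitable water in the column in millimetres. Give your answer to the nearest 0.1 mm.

Precipitable water is the column-integrated vapour mass per unit area: PW = (1/g) Σ q̄ Δp, with q in kg/kg and Δp in Pa (1 kg/m² of water = 1 mm).
Layer 1015–950 hPa: Δp = 65 hPa = 6500 Pa, q̄ = 0.019 kg/kg → 0.019 × 6500 / 9.8 = 12.60 mm
Layer 950–860 hPa: Δp = 90 hPa = 9000 Pa, q̄ = 0.013 kg/kg → 0.013 × 9000 / 9.8 = 11.94 mm
Layer 860–530 hPa: Δp = 330 hPa = 33000 Pa, q̄ = 0.0068 kg/kg → 0.0068 × 33000 / 9.8 = 22.90 mm
Layer 530–400 hPa: Δp = 130 hPa = 13000 Pa, q̄ = 0.0024 kg/kg → 0.0024 × 13000 / 9.8 = 3.18 mm
PW = 12.60 + 11.94 + 22.90 + 3.18 = 50.62 ≈ 50.6 mm.

PW ≈ 50.6 mm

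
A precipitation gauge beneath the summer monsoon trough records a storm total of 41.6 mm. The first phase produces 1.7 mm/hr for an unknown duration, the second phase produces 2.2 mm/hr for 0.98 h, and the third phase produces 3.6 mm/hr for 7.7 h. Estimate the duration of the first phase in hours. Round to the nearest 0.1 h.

Known phases: 2.2 × 0.98 + 3.6 × 7.7 = 2.156 + 27.72 = 29.876 mm.
Remaining depth = 41.6 − 29.876 = 11.724 mm.
Duration = 11.724 / 1.7 = 6.9 h.

duration ≈ 6.9 h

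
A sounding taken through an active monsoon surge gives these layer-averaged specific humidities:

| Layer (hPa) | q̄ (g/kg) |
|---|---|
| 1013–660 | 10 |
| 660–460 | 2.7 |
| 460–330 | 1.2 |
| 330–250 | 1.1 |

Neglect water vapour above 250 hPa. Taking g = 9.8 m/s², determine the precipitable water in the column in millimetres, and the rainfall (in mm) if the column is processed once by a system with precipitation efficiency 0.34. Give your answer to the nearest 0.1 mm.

PW ≈ 44.0 mm; rainfall ≈ 15.0 mm

Precipitable water is the column-integrated vapour mass per unit area: PW = (1/g) Σ q̄ Δp, with q in kg/kg and Δp in Pa (1 kg/m² of water = 1 mm).
Layer 1013–660 hPa: Δp = 353 hPa = 35300 Pa, q̄ = 0.01 kg/kg → 0.01 × 35300 / 9.8 = 36.02 mm
Layer 660–460 hPa: Δp = 200 hPa = 20000 Pa, q̄ = 0.0027 kg/kg → 0.0027 × 20000 / 9.8 = 5.51 mm
Layer 460–330 hPa: Δp = 130 hPa = 13000 Pa, q̄ = 0.0012 kg/kg → 0.0012 × 13000 / 9.8 = 1.59 mm
Layer 330–250 hPa: Δp = 80 hPa = 8000 Pa, q̄ = 0.0011 kg/kg → 0.0011 × 8000 / 9.8 = 0.90 mm
PW = 36.02 + 5.51 + 1.59 + 0.90 = 44.02 ≈ 44.0 mm.
Rainfall = ε × PW = 0.34 × 44.0 = 15.0 mm.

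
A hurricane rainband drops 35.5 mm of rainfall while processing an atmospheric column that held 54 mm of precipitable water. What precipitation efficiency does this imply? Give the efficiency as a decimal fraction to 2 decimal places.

ε ≈ 0.66

ε = rainfall / PW = 35.5 / 54 = 0.66.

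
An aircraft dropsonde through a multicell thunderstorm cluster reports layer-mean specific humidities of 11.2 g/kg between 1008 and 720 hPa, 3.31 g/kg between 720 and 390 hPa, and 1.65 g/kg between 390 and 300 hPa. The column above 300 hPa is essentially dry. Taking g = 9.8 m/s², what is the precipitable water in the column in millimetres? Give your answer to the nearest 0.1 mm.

Precipitable water is the column-integrated vapour mass per unit area: PW = (1/g) Σ q̄ Δp, with q in kg/kg and Δp in Pa (1 kg/m² of water = 1 mm).
Layer 1008–720 hPa: Δp = 288 hPa = 28800 Pa, q̄ = 0.0112 kg/kg → 0.0112 × 28800 / 9.8 = 32.91 mm
Layer 720–390 hPa: Δp = 330 hPa = 33000 Pa, q̄ = 0.00331 kg/kg → 0.00331 × 33000 / 9.8 = 11.15 mm
Layer 390–300 hPa: Δp = 90 hPa = 9000 Pa, q̄ = 0.00165 kg/kg → 0.00165 × 9000 / 9.8 = 1.52 mm
PW = 32.91 + 11.15 + 1.52 = 45.58 ≈ 45.6 mm.

PW ≈ 45.6 mm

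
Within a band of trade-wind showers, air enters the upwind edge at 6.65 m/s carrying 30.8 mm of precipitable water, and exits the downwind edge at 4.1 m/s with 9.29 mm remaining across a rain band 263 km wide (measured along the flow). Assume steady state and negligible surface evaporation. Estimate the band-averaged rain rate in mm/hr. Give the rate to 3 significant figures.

R ≈ 2.28 mm/hr

Column moisture flux per unit crosswind length is F = V × PW.
Inflow: F_in = 6.65 × 30.8 = 204.82 mm·m/s
Outflow: F_out = 4.1 × 9.29 = 38.089 mm·m/s
Steady-state rate R = (F_in − F_out)/L = (204.82 − 38.089) / 263000 m = 6.340e-04 mm/s.
R = 6.340e-04 × 3600 = 2.28 mm/hr.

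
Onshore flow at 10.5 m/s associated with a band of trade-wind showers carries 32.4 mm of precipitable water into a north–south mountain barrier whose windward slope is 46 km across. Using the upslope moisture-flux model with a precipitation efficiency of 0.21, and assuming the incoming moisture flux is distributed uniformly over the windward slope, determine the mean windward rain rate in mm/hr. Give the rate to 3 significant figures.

Incoming column moisture flux per unit ridge length: F = V × PW = 10.5 × 32.4 = 340.2 mm·m/s.
Spread over the 46 km slope with efficiency ε = 0.21: R = ε·F/W = 0.21 × 340.2 / 46000 m = 1.553e-03 mm/s.
R = 1.553e-03 × 3600 = 5.59 mm/hr.

R ≈ 5.59 mm/hr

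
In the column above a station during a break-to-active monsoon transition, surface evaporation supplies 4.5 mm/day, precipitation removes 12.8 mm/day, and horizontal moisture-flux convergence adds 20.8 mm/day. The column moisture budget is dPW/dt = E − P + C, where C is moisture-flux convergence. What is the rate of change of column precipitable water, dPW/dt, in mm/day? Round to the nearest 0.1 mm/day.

dPW/dt ≈ 12.5 mm/day

dPW/dt = E − P + C = 4.5 − 12.8 + (20.8) = 12.5 mm/day.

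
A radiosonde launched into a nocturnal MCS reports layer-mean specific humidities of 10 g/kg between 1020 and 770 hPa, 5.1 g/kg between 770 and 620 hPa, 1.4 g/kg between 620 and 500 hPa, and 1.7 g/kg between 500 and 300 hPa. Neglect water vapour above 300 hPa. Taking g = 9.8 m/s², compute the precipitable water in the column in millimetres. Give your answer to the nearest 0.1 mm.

Precipitable water is the column-integrated vapour mass per unit area: PW = (1/g) Σ q̄ Δp, with q in kg/kg and Δp in Pa (1 kg/m² of water = 1 mm).
Layer 1020–770 hPa: Δp = 250 hPa = 25000 Pa, q̄ = 0.01 kg/kg → 0.01 × 25000 / 9.8 = 25.51 mm
Layer 770–620 hPa: Δp = 150 hPa = 15000 Pa, q̄ = 0.0051 kg/kg → 0.0051 × 15000 / 9.8 = 7.81 mm
Layer 620–500 hPa: Δp = 120 hPa = 12000 Pa, q̄ = 0.0014 kg/kg → 0.0014 × 12000 / 9.8 = 1.71 mm
Layer 500–300 hPa: Δp = 200 hPa = 20000 Pa, q̄ = 0.0017 kg/kg → 0.0017 × 20000 / 9.8 = 3.47 mm
PW = 25.51 + 7.81 + 1.71 + 3.47 = 38.50 ≈ 38.5 mm.

PW ≈ 38.5 mm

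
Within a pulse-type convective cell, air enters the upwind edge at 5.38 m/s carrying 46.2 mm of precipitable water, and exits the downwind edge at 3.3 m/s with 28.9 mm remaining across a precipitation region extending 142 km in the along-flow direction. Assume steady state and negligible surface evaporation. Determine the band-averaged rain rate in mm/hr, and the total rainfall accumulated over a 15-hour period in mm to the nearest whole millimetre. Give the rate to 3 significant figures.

Column moisture flux per unit crosswind length is F = V × PW.
Inflow: F_in = 5.38 × 46.2 = 248.556 mm·m/s
Outflow: F_out = 3.3 × 28.9 = 95.37 mm·m/s
Steady-state rate R = (F_in − F_out)/L = (248.556 − 95.37) / 142000 m = 1.079e-03 mm/s.
R = 1.079e-03 × 3600 = 3.88 mm/hr.
Over 15 h: total = 3.88 × 15 = 58.2 ≈ 58 mm.

R ≈ 3.88 mm/hr; total ≈ 58 mm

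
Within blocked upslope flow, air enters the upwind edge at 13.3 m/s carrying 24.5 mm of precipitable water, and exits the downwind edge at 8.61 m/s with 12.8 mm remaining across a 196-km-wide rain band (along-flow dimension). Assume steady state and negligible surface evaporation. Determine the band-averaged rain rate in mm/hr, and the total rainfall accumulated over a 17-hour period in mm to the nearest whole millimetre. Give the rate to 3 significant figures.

Column moisture flux per unit crosswind length is F = V × PW.
Inflow: F_in = 13.3 × 24.5 = 325.85 mm·m/s
Outflow: F_out = 8.61 × 12.8 = 110.208 mm·m/s
Steady-state rate R = (F_in − F_out)/L = (325.85 − 110.208) / 196000 m = 1.100e-03 mm/s.
R = 1.100e-03 × 3600 = 3.96 mm/hr.
Over 17 h: total = 3.96 × 17 = 67.32 ≈ 67 mm.

R ≈ 3.96 mm/hr; total ≈ 67 mm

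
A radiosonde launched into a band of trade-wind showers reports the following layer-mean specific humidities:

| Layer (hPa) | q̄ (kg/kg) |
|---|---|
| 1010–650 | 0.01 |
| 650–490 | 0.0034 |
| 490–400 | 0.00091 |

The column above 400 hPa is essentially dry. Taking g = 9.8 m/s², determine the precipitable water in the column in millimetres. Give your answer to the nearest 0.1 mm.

PW ≈ 43.1 mm

Precipitable water is the column-integrated vapour mass per unit area: PW = (1/g) Σ q̄ Δp, with q in kg/kg and Δp in Pa (1 kg/m² of water = 1 mm).
Layer 1010–650 hPa: Δp = 360 hPa = 36000 Pa, q̄ = 0.01 kg/kg → 0.01 × 36000 / 9.8 = 36.73 mm
Layer 650–490 hPa: Δp = 160 hPa = 16000 Pa, q̄ = 0.0034 kg/kg → 0.0034 × 16000 / 9.8 = 5.55 mm
Layer 490–400 hPa: Δp = 90 hPa = 9000 Pa, q̄ = 0.00091 kg/kg → 0.00091 × 9000 / 9.8 = 0.84 mm
PW = 36.73 + 5.55 + 0.84 = 43.12 ≈ 43.1 mm.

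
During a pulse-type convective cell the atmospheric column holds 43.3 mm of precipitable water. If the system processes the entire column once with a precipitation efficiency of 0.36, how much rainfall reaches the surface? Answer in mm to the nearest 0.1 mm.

rainfall ≈ 15.6 mm

Rainfall = ε × PW = 0.36 × 43.3 = 15.6 mm.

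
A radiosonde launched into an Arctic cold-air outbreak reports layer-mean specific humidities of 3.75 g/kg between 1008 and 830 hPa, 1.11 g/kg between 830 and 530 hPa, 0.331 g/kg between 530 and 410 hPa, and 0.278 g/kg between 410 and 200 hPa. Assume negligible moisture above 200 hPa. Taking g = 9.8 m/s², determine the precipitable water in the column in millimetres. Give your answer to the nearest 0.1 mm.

Precipitable water is the column-integrated vapour mass per unit area: PW = (1/g) Σ q̄ Δp, with q in kg/kg and Δp in Pa (1 kg/m² of water = 1 mm).
Layer 1008–830 hPa: Δp = 178 hPa = 17800 Pa, q̄ = 0.00375 kg/kg → 0.00375 × 17800 / 9.8 = 6.81 mm
Layer 830–530 hPa: Δp = 300 hPa = 30000 Pa, q̄ = 0.00111 kg/kg → 0.00111 × 30000 / 9.8 = 3.40 mm
Layer 530–410 hPa: Δp = 120 hPa = 12000 Pa, q̄ = 0.000331 kg/kg → 0.000331 × 12000 / 9.8 = 0.41 mm
Layer 410–200 hPa: Δp = 210 hPa = 21000 Pa, q̄ = 0.000278 kg/kg → 0.000278 × 21000 / 9.8 = 0.60 mm
PW = 6.81 + 3.40 + 0.41 + 0.60 = 11.22 ≈ 11.2 mm.

PW ≈ 11.2 mm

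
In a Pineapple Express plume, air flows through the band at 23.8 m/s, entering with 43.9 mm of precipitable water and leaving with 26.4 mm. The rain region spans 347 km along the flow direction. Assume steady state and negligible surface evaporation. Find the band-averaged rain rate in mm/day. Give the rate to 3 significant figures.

R ≈ 104 mm/day

Column moisture flux per unit crosswind length is F = V × PW.
Inflow: F_in = 23.8 × 43.9 = 1044.82 mm·m/s
Outflow: F_out = 23.8 × 26.4 = 628.32 mm·m/s
Steady-state rate R = (F_in − F_out)/L = (1044.82 − 628.32) / 347000 m = 1.200e-03 mm/s.
R = 1.200e-03 × 3600 × 24 = 104 mm/day.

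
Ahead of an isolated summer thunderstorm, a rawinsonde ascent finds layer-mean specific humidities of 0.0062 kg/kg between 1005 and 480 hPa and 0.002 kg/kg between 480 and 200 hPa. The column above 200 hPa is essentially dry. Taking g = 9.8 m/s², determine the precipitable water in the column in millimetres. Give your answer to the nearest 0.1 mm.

PW ≈ 38.9 mm

Precipitable water is the column-integrated vapour mass per unit area: PW = (1/g) Σ q̄ Δp, with q in kg/kg and Δp in Pa (1 kg/m² of water = 1 mm).
Layer 1005–480 hPa: Δp = 525 hPa = 52500 Pa, q̄ = 0.0062 kg/kg → 0.0062 × 52500 / 9.8 = 33.21 mm
Layer 480–200 hPa: Δp = 280 hPa = 28000 Pa, q̄ = 0.002 kg/kg → 0.002 × 28000 / 9.8 = 5.71 mm
PW = 33.21 + 5.71 = 38.92 ≈ 38.9 mm.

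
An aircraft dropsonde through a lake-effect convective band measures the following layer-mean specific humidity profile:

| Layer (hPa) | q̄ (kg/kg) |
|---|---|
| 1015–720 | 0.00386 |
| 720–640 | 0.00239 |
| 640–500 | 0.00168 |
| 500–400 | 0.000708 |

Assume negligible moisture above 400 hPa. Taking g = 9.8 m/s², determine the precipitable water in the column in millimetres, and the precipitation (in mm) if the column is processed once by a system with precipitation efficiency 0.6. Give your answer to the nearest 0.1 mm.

PW ≈ 16.7 mm; precipitation ≈ 10.0 mm

Precipitable water is the column-integrated vapour mass per unit area: PW = (1/g) Σ q̄ Δp, with q in kg/kg and Δp in Pa (1 kg/m² of water = 1 mm).
Layer 1015–720 hPa: Δp = 295 hPa = 29500 Pa, q̄ = 0.00386 kg/kg → 0.00386 × 29500 / 9.8 = 11.62 mm
Layer 720–640 hPa: Δp = 80 hPa = 8000 Pa, q̄ = 0.00239 kg/kg → 0.00239 × 8000 / 9.8 = 1.95 mm
Layer 640–500 hPa: Δp = 140 hPa = 14000 Pa, q̄ = 0.00168 kg/kg → 0.00168 × 14000 / 9.8 = 2.40 mm
Layer 500–400 hPa: Δp = 100 hPa = 10000 Pa, q̄ = 0.000708 kg/kg → 0.000708 × 10000 / 9.8 = 0.72 mm
PW = 11.62 + 1.95 + 2.40 + 0.72 = 16.69 ≈ 16.7 mm.
Precipitation = ε × PW = 0.6 × 16.7 = 10.0 mm.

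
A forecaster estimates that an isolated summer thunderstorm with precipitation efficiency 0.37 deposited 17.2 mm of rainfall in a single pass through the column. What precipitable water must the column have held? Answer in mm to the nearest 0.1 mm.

PW = rainfall / ε = 17.2 / 0.37 = 46.5 mm.

PW ≈ 46.5 mm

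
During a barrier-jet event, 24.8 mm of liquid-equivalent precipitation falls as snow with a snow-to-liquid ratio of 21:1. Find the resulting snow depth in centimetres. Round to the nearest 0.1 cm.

snow depth ≈ 52.1 cm

Snow depth = liquid × ratio = 24.8 mm × 21 = 520.8 mm = 52.1 cm.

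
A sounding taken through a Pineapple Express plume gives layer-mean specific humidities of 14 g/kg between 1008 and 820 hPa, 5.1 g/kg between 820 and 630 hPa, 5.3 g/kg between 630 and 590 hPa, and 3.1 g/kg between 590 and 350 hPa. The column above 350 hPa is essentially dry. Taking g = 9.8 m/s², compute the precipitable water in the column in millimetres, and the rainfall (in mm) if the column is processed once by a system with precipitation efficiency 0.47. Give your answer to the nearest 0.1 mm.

PW ≈ 46.5 mm; rainfall ≈ 21.9 mm

Precipitable water is the column-integrated vapour mass per unit area: PW = (1/g) Σ q̄ Δp, with q in kg/kg and Δp in Pa (1 kg/m² of water = 1 mm).
Layer 1008–820 hPa: Δp = 188 hPa = 18800 Pa, q̄ = 0.014 kg/kg → 0.014 × 18800 / 9.8 = 26.86 mm
Layer 820–630 hPa: Δp = 190 hPa = 19000 Pa, q̄ = 0.0051 kg/kg → 0.0051 × 19000 / 9.8 = 9.89 mm
Layer 630–590 hPa: Δp = 40 hPa = 4000 Pa, q̄ = 0.0053 kg/kg → 0.0053 × 4000 / 9.8 = 2.16 mm
Layer 590–350 hPa: Δp = 240 hPa = 24000 Pa, q̄ = 0.0031 kg/kg → 0.0031 × 24000 / 9.8 = 7.59 mm
PW = 26.86 + 9.89 + 2.16 + 7.59 = 46.50 ≈ 46.5 mm.
Rainfall = ε × PW = 0.47 × 46.5 = 21.9 mm.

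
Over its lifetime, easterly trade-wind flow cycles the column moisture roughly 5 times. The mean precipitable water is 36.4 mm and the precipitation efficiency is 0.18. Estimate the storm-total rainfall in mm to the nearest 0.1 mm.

Each cycle deposits ε × PW = 0.18 × 36.4 = 6.552 mm.
Over 5 cycles: 5 × 6.552 = 32.8 mm.

rainfall ≈ 32.8 mm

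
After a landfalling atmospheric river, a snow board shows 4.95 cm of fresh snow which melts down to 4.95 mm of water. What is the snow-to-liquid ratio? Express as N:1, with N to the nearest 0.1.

Ratio = snow depth / SWE = 49.5 mm / 4.95 mm = 10.0, i.e. 10.0:1.

ratio ≈ 10.0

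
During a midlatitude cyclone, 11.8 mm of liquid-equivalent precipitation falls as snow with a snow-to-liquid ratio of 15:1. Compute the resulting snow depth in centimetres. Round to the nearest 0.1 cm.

snow depth ≈ 17.7 cm

Snow depth = liquid × ratio = 11.8 mm × 15 = 177 mm = 17.7 cm.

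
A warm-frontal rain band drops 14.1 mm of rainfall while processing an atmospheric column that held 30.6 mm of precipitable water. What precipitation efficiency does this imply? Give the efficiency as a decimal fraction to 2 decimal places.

ε = rainfall / PW = 14.1 / 30.6 = 0.46.

ε ≈ 0.46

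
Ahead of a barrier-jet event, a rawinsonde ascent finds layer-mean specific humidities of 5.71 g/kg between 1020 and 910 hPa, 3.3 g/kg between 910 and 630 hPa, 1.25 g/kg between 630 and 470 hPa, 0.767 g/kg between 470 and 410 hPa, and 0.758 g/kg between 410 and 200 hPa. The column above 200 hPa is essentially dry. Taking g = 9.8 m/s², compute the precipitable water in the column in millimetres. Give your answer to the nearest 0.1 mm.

Precipitable water is the column-integrated vapour mass per unit area: PW = (1/g) Σ q̄ Δp, with q in kg/kg and Δp in Pa (1 kg/m² of water = 1 mm).
Layer 1020–910 hPa: Δp = 110 hPa = 11000 Pa, q̄ = 0.00571 kg/kg → 0.00571 × 11000 / 9.8 = 6.41 mm
Layer 910–630 hPa: Δp = 280 hPa = 28000 Pa, q̄ = 0.0033 kg/kg → 0.0033 × 28000 / 9.8 = 9.43 mm
Layer 630–470 hPa: Δp = 160 hPa = 16000 Pa, q̄ = 0.00125 kg/kg → 0.00125 × 16000 / 9.8 = 2.04 mm
Layer 470–410 hPa: Δp = 60 hPa = 6000 Pa, q̄ = 0.000767 kg/kg → 0.000767 × 6000 / 9.8 = 0.47 mm
Layer 410–200 hPa: Δp = 210 hPa = 21000 Pa, q̄ = 0.000758 kg/kg → 0.000758 × 21000 / 9.8 = 1.62 mm
PW = 6.41 + 9.43 + 2.04 + 0.47 + 1.62 = 19.97 ≈ 20.0 mm.

PW ≈ 20.0 mm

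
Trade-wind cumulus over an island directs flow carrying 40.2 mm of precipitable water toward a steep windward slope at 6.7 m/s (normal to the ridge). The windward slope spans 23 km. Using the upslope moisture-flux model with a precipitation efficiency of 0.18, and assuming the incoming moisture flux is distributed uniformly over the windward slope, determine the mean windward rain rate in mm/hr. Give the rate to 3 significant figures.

R ≈ 7.59 mm/hr

Incoming column moisture flux per unit ridge length: F = V × PW = 6.7 × 40.2 = 269.34 mm·m/s.
Spread over the 23 km slope with efficiency ε = 0.18: R = ε·F/W = 0.18 × 269.34 / 23000 m = 2.108e-03 mm/s.
R = 2.108e-03 × 3600 = 7.59 mm/hr.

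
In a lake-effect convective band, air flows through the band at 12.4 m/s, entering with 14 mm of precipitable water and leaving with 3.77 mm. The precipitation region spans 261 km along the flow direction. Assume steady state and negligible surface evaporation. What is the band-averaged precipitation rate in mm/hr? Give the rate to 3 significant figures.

Column moisture flux per unit crosswind length is F = V × PW.
Inflow: F_in = 12.4 × 14 = 173.6 mm·m/s
Outflow: F_out = 12.4 × 3.77 = 46.748 mm·m/s
Steady-state rate R = (F_in − F_out)/L = (173.6 − 46.748) / 261000 m = 4.860e-04 mm/s.
R = 4.860e-04 × 3600 = 1.75 mm/hr.

R ≈ 1.75 mm/hr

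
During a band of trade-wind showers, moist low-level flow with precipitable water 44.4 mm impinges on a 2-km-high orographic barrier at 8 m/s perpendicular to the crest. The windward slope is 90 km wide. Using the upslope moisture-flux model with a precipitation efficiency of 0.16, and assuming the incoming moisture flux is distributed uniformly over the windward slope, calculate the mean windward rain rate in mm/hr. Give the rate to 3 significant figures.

Incoming column moisture flux per unit ridge length: F = V × PW = 8 × 44.4 = 355.2 mm·m/s.
Spread over the 90 km slope with efficiency ε = 0.16: R = ε·F/W = 0.16 × 355.2 / 90000 m = 6.315e-04 mm/s.
R = 6.315e-04 × 3600 = 2.27 mm/hr.

R ≈ 2.27 mm/hr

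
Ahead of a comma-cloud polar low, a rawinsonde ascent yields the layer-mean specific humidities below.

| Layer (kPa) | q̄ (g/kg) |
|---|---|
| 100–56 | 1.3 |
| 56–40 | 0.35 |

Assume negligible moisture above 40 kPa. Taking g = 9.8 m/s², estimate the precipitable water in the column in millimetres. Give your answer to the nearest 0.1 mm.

PW ≈ 6.4 mm

Precipitable water is the column-integrated vapour mass per unit area: PW = (1/g) Σ q̄ Δp, with q in kg/kg and Δp in Pa (1 kg/m² of water = 1 mm).
Layer 100–56 kPa: Δp = 440 hPa = 44000 Pa, q̄ = 0.0013 kg/kg → 0.0013 × 44000 / 9.8 = 5.84 mm
Layer 56–40 kPa: Δp = 160 hPa = 16000 Pa, q̄ = 0.00035 kg/kg → 0.00035 × 16000 / 9.8 = 0.57 mm
PW = 5.84 + 0.57 = 6.41 ≈ 6.4 mm.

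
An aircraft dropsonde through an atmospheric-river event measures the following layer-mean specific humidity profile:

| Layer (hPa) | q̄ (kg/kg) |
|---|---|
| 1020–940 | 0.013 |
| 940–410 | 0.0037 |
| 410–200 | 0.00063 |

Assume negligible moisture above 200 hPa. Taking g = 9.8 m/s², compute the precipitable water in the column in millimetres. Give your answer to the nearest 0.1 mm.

PW ≈ 32.0 mm

Precipitable water is the column-integrated vapour mass per unit area: PW = (1/g) Σ q̄ Δp, with q in kg/kg and Δp in Pa (1 kg/m² of water = 1 mm).
Layer 1020–940 hPa: Δp = 80 hPa = 8000 Pa, q̄ = 0.013 kg/kg → 0.013 × 8000 / 9.8 = 10.61 mm
Layer 940–410 hPa: Δp = 530 hPa = 53000 Pa, q̄ = 0.0037 kg/kg → 0.0037 × 53000 / 9.8 = 20.01 mm
Layer 410–200 hPa: Δp = 210 hPa = 21000 Pa, q̄ = 0.00063 kg/kg → 0.00063 × 21000 / 9.8 = 1.35 mm
PW = 10.61 + 20.01 + 1.35 = 31.97 ≈ 32.0 mm.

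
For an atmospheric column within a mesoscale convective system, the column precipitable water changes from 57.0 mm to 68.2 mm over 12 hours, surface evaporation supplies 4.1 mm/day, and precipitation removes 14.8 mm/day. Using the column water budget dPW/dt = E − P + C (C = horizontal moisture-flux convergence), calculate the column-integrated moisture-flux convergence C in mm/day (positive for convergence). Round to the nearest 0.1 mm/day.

dPW/dt = (68.2 − 57.0) mm / (12/24 day) = +22.400 mm/day.
C = dPW/dt − E + P = (+22.400) − 4.1 + 14.8 = 33.1 mm/day.

C ≈ 33.1 mm/day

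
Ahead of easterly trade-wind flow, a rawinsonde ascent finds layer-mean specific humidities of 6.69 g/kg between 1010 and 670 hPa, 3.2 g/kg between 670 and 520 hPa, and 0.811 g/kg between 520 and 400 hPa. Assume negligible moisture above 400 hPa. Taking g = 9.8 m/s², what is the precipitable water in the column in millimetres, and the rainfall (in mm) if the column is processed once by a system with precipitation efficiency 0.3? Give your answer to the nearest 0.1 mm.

Precipitable water is the column-integrated vapour mass per unit area: PW = (1/g) Σ q̄ Δp, with q in kg/kg and Δp in Pa (1 kg/m² of water = 1 mm).
Layer 1010–670 hPa: Δp = 340 hPa = 34000 Pa, q̄ = 0.00669 kg/kg → 0.00669 × 34000 / 9.8 = 23.21 mm
Layer 670–520 hPa: Δp = 150 hPa = 15000 Pa, q̄ = 0.0032 kg/kg → 0.0032 × 15000 / 9.8 = 4.90 mm
Layer 520–400 hPa: Δp = 120 hPa = 12000 Pa, q̄ = 0.000811 kg/kg → 0.000811 × 12000 / 9.8 = 0.99 mm
PW = 23.21 + 4.90 + 0.99 = 29.10 ≈ 29.1 mm.
Rainfall = ε × PW = 0.3 × 29.1 = 8.7 mm.

PW ≈ 29.1 mm; rainfall ≈ 8.7 mm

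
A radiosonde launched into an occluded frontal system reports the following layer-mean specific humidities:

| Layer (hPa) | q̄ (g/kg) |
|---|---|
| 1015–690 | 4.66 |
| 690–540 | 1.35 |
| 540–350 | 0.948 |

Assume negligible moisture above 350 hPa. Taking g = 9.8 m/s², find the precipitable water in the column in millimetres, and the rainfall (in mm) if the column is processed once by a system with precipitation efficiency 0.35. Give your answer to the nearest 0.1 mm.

PW ≈ 19.4 mm; rainfall ≈ 6.8 mm

Precipitable water is the column-integrated vapour mass per unit area: PW = (1/g) Σ q̄ Δp, with q in kg/kg and Δp in Pa (1 kg/m² of water = 1 mm).
Layer 1015–690 hPa: Δp = 325 hPa = 32500 Pa, q̄ = 0.00466 kg/kg → 0.00466 × 32500 / 9.8 = 15.45 mm
Layer 690–540 hPa: Δp = 150 hPa = 15000 Pa, q̄ = 0.00135 kg/kg → 0.00135 × 15000 / 9.8 = 2.07 mm
Layer 540–350 hPa: Δp = 190 hPa = 19000 Pa, q̄ = 0.000948 kg/kg → 0.000948 × 19000 / 9.8 = 1.84 mm
PW = 15.45 + 2.07 + 1.84 = 19.36 ≈ 19.4 mm.
Rainfall = ε × PW = 0.35 × 19.4 = 6.8 mm.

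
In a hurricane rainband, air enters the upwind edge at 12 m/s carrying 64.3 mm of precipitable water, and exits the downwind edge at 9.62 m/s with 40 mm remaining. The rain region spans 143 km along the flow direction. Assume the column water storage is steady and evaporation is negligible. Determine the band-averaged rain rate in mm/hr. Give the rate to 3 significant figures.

Column moisture flux per unit crosswind length is F = V × PW.
Inflow: F_in = 12 × 64.3 = 771.6 mm·m/s
Outflow: F_out = 9.62 × 40 = 384.8 mm·m/s
Steady-state rate R = (F_in − F_out)/L = (771.6 − 384.8) / 143000 m = 2.705e-03 mm/s.
R = 2.705e-03 × 3600 = 9.74 mm/hr.

R ≈ 9.74 mm/hr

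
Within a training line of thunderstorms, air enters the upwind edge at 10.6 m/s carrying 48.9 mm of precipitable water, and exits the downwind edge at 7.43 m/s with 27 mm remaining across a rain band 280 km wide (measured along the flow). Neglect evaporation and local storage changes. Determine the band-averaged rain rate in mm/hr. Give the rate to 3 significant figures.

Column moisture flux per unit crosswind length is F = V × PW.
Inflow: F_in = 10.6 × 48.9 = 518.34 mm·m/s
Outflow: F_out = 7.43 × 27 = 200.61 mm·m/s
Steady-state rate R = (F_in − F_out)/L = (518.34 − 200.61) / 280000 m = 1.135e-03 mm/s.
R = 1.135e-03 × 3600 = 4.09 mm/hr.

R ≈ 4.09 mm/hr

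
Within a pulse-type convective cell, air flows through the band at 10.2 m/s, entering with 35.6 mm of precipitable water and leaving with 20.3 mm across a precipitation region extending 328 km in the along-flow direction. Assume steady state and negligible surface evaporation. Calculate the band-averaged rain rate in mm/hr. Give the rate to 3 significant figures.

R ≈ 1.71 mm/hr

Column moisture flux per unit crosswind length is F = V × PW.
Inflow: F_in = 10.2 × 35.6 = 363.12 mm·m/s
Outflow: F_out = 10.2 × 20.3 = 207.06 mm·m/s
Steady-state rate R = (F_in − F_out)/L = (363.12 − 207.06) / 328000 m = 4.758e-04 mm/s.
R = 4.758e-04 × 3600 = 1.71 mm/hr.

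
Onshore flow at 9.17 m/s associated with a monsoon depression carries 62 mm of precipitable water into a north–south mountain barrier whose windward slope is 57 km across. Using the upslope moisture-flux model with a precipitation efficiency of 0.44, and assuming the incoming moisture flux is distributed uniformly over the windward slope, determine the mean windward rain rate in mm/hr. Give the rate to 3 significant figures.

R ≈ 15.8 mm/hr

Incoming column moisture flux per unit ridge length: F = V × PW = 9.17 × 62 = 568.54 mm·m/s.
Spread over the 57 km slope with efficiency ε = 0.44: R = ε·F/W = 0.44 × 568.54 / 57000 m = 4.389e-03 mm/s.
R = 4.389e-03 × 3600 = 15.8 mm/hr.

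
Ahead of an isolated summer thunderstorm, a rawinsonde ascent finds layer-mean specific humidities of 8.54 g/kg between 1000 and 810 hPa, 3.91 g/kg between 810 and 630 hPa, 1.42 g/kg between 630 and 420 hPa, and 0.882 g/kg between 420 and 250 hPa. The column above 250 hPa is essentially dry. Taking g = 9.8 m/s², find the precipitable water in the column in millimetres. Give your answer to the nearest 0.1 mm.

Precipitable water is the column-integrated vapour mass per unit area: PW = (1/g) Σ q̄ Δp, with q in kg/kg and Δp in Pa (1 kg/m² of water = 1 mm).
Layer 1000–810 hPa: Δp = 190 hPa = 19000 Pa, q̄ = 0.00854 kg/kg → 0.00854 × 19000 / 9.8 = 16.56 mm
Layer 810–630 hPa: Δp = 180 hPa = 18000 Pa, q̄ = 0.00391 kg/kg → 0.00391 × 18000 / 9.8 = 7.18 mm
Layer 630–420 hPa: Δp = 210 hPa = 21000 Pa, q̄ = 0.00142 kg/kg → 0.00142 × 21000 / 9.8 = 3.04 mm
Layer 420–250 hPa: Δp = 170 hPa = 17000 Pa, q̄ = 0.000882 kg/kg → 0.000882 × 17000 / 9.8 = 1.53 mm
PW = 16.56 + 7.18 + 3.04 + 1.53 = 28.31 ≈ 28.3 mm.

PW ≈ 28.3 mm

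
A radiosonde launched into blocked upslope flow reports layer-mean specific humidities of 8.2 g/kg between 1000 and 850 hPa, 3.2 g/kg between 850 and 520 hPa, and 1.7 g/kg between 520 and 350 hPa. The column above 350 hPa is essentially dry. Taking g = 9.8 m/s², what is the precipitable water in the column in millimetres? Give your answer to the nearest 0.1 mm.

PW ≈ 26.3 mm

Precipitable water is the column-integrated vapour mass per unit area: PW = (1/g) Σ q̄ Δp, with q in kg/kg and Δp in Pa (1 kg/m² of water = 1 mm).
Layer 1000–850 hPa: Δp = 150 hPa = 15000 Pa, q̄ = 0.0082 kg/kg → 0.0082 × 15000 / 9.8 = 12.55 mm
Layer 850–520 hPa: Δp = 330 hPa = 33000 Pa, q̄ = 0.0032 kg/kg → 0.0032 × 33000 / 9.8 = 10.78 mm
Layer 520–350 hPa: Δp = 170 hPa = 17000 Pa, q̄ = 0.0017 kg/kg → 0.0017 × 17000 / 9.8 = 2.95 mm
PW = 12.55 + 10.78 + 2.95 = 26.28 ≈ 26.3 mm.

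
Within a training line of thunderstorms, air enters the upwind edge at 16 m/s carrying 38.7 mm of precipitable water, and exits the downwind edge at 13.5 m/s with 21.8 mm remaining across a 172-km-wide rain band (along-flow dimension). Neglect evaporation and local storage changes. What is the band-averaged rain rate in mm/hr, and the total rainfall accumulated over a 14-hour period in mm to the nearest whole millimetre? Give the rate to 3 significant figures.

Column moisture flux per unit crosswind length is F = V × PW.
Inflow: F_in = 16 × 38.7 = 619.2 mm·m/s
Outflow: F_out = 13.5 × 21.8 = 294.3 mm·m/s
Steady-state rate R = (F_in − F_out)/L = (619.2 − 294.3) / 172000 m = 1.889e-03 mm/s.
R = 1.889e-03 × 3600 = 6.80 mm/hr.
Over 14 h: total = 6.80 × 14 = 95.2 ≈ 95 mm.

R ≈ 6.80 mm/hr; total ≈ 95 mm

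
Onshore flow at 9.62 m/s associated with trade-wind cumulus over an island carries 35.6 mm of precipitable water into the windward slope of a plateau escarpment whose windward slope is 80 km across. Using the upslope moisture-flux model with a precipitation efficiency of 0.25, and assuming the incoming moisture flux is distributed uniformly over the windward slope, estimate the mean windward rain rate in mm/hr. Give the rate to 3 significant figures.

Incoming column moisture flux per unit ridge length: F = V × PW = 9.62 × 35.6 = 342.472 mm·m/s.
Spread over the 80 km slope with efficiency ε = 0.25: R = ε·F/W = 0.25 × 342.472 / 80000 m = 1.070e-03 mm/s.
R = 1.070e-03 × 3600 = 3.85 mm/hr.

R ≈ 3.85 mm/hr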